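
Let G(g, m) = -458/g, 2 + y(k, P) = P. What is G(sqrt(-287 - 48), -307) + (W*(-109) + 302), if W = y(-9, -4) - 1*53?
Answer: 6733 + 458*I*sqrt(335)/335 ≈ 6733.0 + 25.023*I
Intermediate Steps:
y(k, P) = -2 + P
W = -59 (W = (-2 - 4) - 1*53 = -6 - 53 = -59)
G(sqrt(-287 - 48), -307) + (W*(-109) + 302) = -458/sqrt(-287 - 48) + (-59*(-109) + 302) = -458*(-I*sqrt(335)/335) + (6431 + 302) = -458*(-I*sqrt(335)/335) + 6733 = -(-458)*I*sqrt(335)/335 + 6733 = 458*I*sqrt(335)/335 + 6733 = 6733 + 458*I*sqrt(335)/335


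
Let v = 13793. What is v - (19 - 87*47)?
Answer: 17863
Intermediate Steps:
v - (19 - 87*47) = 13793 - (19 - 87*47) = 13793 - (19 - 4089) = 13793 - 1*(-4070) = 13793 + 4070 = 17863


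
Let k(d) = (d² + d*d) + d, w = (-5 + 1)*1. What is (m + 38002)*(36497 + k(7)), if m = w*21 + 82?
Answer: 1390876000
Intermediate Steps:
w = -4 (w = -4*1 = -4)
k(d) = d + 2*d² (k(d) = (d² + d²) + d = 2*d² + d = d + 2*d²)
m = -2 (m = -4*21 + 82 = -84 + 82 = -2)
(m + 38002)*(36497 + k(7)) = (-2 + 38002)*(36497 + 7*(1 + 2*7)) = 38000*(36497 + 7*(1 + 14)) = 38000*(36497 + 7*15) = 38000*(36497 + 105) = 38000*36602 = 1390876000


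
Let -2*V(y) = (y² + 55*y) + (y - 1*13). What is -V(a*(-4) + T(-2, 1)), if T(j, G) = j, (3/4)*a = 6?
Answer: -761/2 ≈ -380.50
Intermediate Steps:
a = 8 (a = (4/3)*6 = 8)
V(y) = 13/2 - 28*y - y²/2 (V(y) = -((y² + 55*y) + (y - 1*13))/2 = -((y² + 55*y) + (y - 13))/2 = -((y² + 55*y) + (-13 + y))/2 = -(-13 + y² + 56*y)/2 = 13/2 - 28*y - y²/2)
-V(a*(-4) + T(-2, 1)) = -(13/2 - 28*(8*(-4) - 2) - (8*(-4) - 2)²/2) = -(13/2 - 28*(-32 - 2) - (-32 - 2)²/2) = -(13/2 - 28*(-34) - ½*(-34)²) = -(13/2 + 952 - ½*1156) = -(13/2 + 952 - 578) = -1*761/2 = -761/2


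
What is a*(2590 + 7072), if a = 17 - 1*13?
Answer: 38648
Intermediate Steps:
a = 4 (a = 17 - 13 = 4)
a*(2590 + 7072) = 4*(2590 + 7072) = 4*9662 = 38648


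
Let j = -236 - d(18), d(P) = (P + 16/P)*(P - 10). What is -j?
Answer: 3484/9 ≈ 387.11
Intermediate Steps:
d(P) = (-10 + P)*(P + 16/P) (d(P) = (P + 16/P)*(-10 + P) = (-10 + P)*(P + 16/P))
j = -3484/9 (j = -236 - (16 + 18² - 160/18 - 10*18) = -236 - (16 + 324 - 160*1/18 - 180) = -236 - (16 + 324 - 80/9 - 180) = -236 - 1*1360/9 = -236 - 1360/9 = -3484/9 ≈ -387.11)
-j = -1*(-3484/9) = 3484/9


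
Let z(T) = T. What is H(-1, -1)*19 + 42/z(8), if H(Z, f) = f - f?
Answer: 21/4 ≈ 5.2500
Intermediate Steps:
H(Z, f) = 0
H(-1, -1)*19 + 42/z(8) = 0*19 + 42/8 = 0 + 42*(⅛) = 0 + 21/4 = 21/4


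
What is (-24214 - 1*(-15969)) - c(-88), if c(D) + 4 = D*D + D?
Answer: -15897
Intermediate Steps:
c(D) = -4 + D + D**2 (c(D) = -4 + (D*D + D) = -4 + (D**2 + D) = -4 + (D + D**2) = -4 + D + D**2)
(-24214 - 1*(-15969)) - c(-88) = (-24214 - 1*(-15969)) - (-4 - 88 + (-88)**2) = (-24214 + 15969) - (-4 - 88 + 7744) = -8245 - 1*7652 = -8245 - 7652 = -15897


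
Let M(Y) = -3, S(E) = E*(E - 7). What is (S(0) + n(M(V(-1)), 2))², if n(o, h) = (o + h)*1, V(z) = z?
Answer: 1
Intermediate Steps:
S(E) = E*(-7 + E)
n(o, h) = h + o (n(o, h) = (h + o)*1 = h + o)
(S(0) + n(M(V(-1)), 2))² = (0*(-7 + 0) + (2 - 3))² = (0*(-7) - 1)² = (0 - 1)² = (-1)² = 1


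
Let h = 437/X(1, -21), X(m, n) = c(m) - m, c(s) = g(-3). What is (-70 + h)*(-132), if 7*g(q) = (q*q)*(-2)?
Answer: 634788/25 ≈ 25392.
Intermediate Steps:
g(q) = -2*q**2/7 (g(q) = ((q*q)*(-2))/7 = (q**2*(-2))/7 = (-2*q**2)/7 = -2*q**2/7)
c(s) = -18/7 (c(s) = -2/7*(-3)**2 = -2/7*9 = -18/7)
X(m, n) = -18/7 - m
h = -3059/25 (h = 437/(-18/7 - 1*1) = 437/(-18/7 - 1) = 437/(-25/7) = 437*(-7/25) = -3059/25 ≈ -122.36)
(-70 + h)*(-132) = (-70 - 3059/25)*(-132) = -4809/25*(-132) = 634788/25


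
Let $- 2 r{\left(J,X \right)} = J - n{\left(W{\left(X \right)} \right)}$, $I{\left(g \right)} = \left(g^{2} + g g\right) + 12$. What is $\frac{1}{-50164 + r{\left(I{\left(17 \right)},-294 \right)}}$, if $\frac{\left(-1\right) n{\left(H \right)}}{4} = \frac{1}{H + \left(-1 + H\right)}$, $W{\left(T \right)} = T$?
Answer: $- \frac{589}{29720349} \approx -1.9818 \cdot 10^{-5}$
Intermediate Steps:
$I{\left(g \right)} = 12 + 2 g^{2}$ ($I{\left(g \right)} = \left(g^{2} + g^{2}\right) + 12 = 2 g^{2} + 12 = 12 + 2 g^{2}$)
$n{\left(H \right)} = - \frac{4}{-1 + 2 H}$ ($n{\left(H \right)} = - \frac{4}{H + \left(-1 + H\right)} = - \frac{4}{-1 + 2 H}$)
$r{\left(J,X \right)} = - \frac{2}{-1 + 2 X} - \frac{J}{2}$ ($r{\left(J,X \right)} = - \frac{J - - \frac{4}{-1 + 2 X}}{2} = - \frac{J + \frac{4}{-1 + 2 X}}{2} = - \frac{2}{-1 + 2 X} - \frac{J}{2}$)
$\frac{1}{-50164 + r{\left(I{\left(17 \right)},-294 \right)}} = \frac{1}{-50164 + \frac{-4 + \left(12 + 2 \cdot 17^{2}\right) - 2 \left(12 + 2 \cdot 17^{2}\right) \left(-294\right)}{2 \left(-1 + 2 \left(-294\right)\right)}} = \frac{1}{-50164 + \frac{-4 + \left(12 + 2 \cdot 289\right) - 2 \left(12 + 2 \cdot 289\right) \left(-294\right)}{2 \left(-1 - 588\right)}} = \frac{1}{-50164 + \frac{-4 + \left(12 + 578\right) - 2 \left(12 + 578\right) \left(-294\right)}{2 \left(-589\right)}} = \frac{1}{-50164 + \frac{1}{2} \left(- \frac{1}{589}\right) \left(-4 + 590 - 1180 \left(-294\right)\right)} = \frac{1}{-50164 + \frac{1}{2} \left(- \frac{1}{589}\right) \left(-4 + 590 + 346920\right)} = \frac{1}{-50164 + \frac{1}{2} \left(- \frac{1}{589}\right) 347506} = \frac{1}{-50164 - \frac{173753}{589}} = \frac{1}{- \frac{29720349}{589}} = - \frac{589}{29720349}$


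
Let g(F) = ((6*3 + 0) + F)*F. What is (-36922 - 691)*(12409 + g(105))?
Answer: -952511612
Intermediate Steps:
g(F) = F*(18 + F) (g(F) = ((18 + 0) + F)*F = (18 + F)*F = F*(18 + F))
(-36922 - 691)*(12409 + g(105)) = (-36922 - 691)*(12409 + 105*(18 + 105)) = -37613*(12409 + 105*123) = -37613*(12409 + 12915) = -37613*25324 = -952511612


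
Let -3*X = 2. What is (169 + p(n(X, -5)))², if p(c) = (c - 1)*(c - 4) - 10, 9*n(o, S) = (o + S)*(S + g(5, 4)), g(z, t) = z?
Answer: 26569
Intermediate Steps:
X = -⅔ (X = -⅓*2 = -⅔ ≈ -0.66667)
n(o, S) = (5 + S)*(S + o)/9 (n(o, S) = ((o + S)*(S + 5))/9 = ((S + o)*(5 + S))/9 = ((5 + S)*(S + o))/9 = (5 + S)*(S + o)/9)
p(c) = -10 + (-1 + c)*(-4 + c) (p(c) = (-1 + c)*(-4 + c) - 10 = -10 + (-1 + c)*(-4 + c))
(169 + p(n(X, -5)))² = (169 + (-6 + ((⅑)*(-5)² + (5/9)*(-5) + (5/9)*(-⅔) + (⅑)*(-5)*(-⅔))² - 5*((⅑)*(-5)² + (5/9)*(-5) + (5/9)*(-⅔) + (⅑)*(-5)*(-⅔))))² = (169 + (-6 + ((⅑)*25 - 25/9 - 10/27 + 10/27)² - 5*((⅑)*25 - 25/9 - 10/27 + 10/27)))² = (169 + (-6 + (25/9 - 25/9 - 10/27 + 10/27)² - 5*(25/9 - 25/9 - 10/27 + 10/27)))² = (169 + (-6 + 0² - 5*0))² = (169 + (-6 + 0 + 0))² = (169 - 6)² = 163² = 26569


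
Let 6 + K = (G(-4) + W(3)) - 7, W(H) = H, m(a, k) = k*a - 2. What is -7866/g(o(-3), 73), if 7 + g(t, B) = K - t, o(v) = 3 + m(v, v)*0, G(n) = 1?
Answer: 414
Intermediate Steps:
m(a, k) = -2 + a*k (m(a, k) = a*k - 2 = -2 + a*k)
o(v) = 3 (o(v) = 3 + (-2 + v*v)*0 = 3 + (-2 + v²)*0 = 3 + 0 = 3)
K = -9 (K = -6 + ((1 + 3) - 7) = -6 + (4 - 7) = -6 - 3 = -9)
g(t, B) = -16 - t (g(t, B) = -7 + (-9 - t) = -16 - t)
-7866/g(o(-3), 73) = -7866/(-16 - 1*3) = -7866/(-16 - 3) = -7866/(-19) = -7866*(-1/19) = 414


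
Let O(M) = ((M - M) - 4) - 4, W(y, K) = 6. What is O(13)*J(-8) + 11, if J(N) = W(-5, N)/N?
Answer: 17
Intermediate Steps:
J(N) = 6/N
O(M) = -8 (O(M) = (0 - 4) - 4 = -4 - 4 = -8)
O(13)*J(-8) + 11 = -48/(-8) + 11 = -48*(-1)/8 + 11 = -8*(-3/4) + 11 = 6 + 11 = 17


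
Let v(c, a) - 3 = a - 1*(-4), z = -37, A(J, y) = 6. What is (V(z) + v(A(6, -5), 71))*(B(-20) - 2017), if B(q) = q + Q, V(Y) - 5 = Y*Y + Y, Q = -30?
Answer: -2924805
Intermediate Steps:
v(c, a) = 7 + a (v(c, a) = 3 + (a - 1*(-4)) = 3 + (a + 4) = 3 + (4 + a) = 7 + a)
V(Y) = 5 + Y + Y² (V(Y) = 5 + (Y*Y + Y) = 5 + (Y² + Y) = 5 + (Y + Y²) = 5 + Y + Y²)
B(q) = -30 + q (B(q) = q - 30 = -30 + q)
(V(z) + v(A(6, -5), 71))*(B(-20) - 2017) = ((5 - 37 + (-37)²) + (7 + 71))*((-30 - 20) - 2017) = ((5 - 37 + 1369) + 78)*(-50 - 2017) = (1337 + 78)*(-2067) = 1415*(-2067) = -2924805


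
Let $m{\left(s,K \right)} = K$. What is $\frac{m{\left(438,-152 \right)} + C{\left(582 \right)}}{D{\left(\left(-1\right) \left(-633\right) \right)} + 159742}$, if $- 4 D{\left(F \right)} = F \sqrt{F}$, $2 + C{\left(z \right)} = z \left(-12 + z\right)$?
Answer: $\frac{847491372992}{408026468887} + \frac{839575752 \sqrt{633}}{408026468887} \approx 2.1288$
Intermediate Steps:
$C{\left(z \right)} = -2 + z \left(-12 + z\right)$
$D{\left(F \right)} = - \frac{F^{\frac{3}{2}}}{4}$ ($D{\left(F \right)} = - \frac{F \sqrt{F}}{4} = - \frac{F^{\frac{3}{2}}}{4}$)
$\frac{m{\left(438,-152 \right)} + C{\left(582 \right)}}{D{\left(\left(-1\right) \left(-633\right) \right)} + 159742} = \frac{-152 - \left(6986 - 338724\right)}{- \frac{\left(\left(-1\right) \left(-633\right)\right)^{\frac{3}{2}}}{4} + 159742} = \frac{-152 - -331738}{- \frac{633^{\frac{3}{2}}}{4} + 159742} = \frac{-152 + 331738}{- \frac{633 \sqrt{633}}{4} + 159742} = \frac{331586}{- \frac{633 \sqrt{633}}{4} + 159742} = \frac{331586}{159742 - \frac{633 \sqrt{633}}{4}}$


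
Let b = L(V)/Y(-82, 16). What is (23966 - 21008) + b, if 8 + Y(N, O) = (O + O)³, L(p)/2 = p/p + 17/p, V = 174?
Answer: 8430655151/2850120 ≈ 2958.0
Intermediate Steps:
L(p) = 2 + 34/p (L(p) = 2*(p/p + 17/p) = 2*(1 + 17/p) = 2 + 34/p)
Y(N, O) = -8 + 8*O³ (Y(N, O) = -8 + (O + O)³ = -8 + (2*O)³ = -8 + 8*O³)
b = 191/2850120 (b = (2 + 34/174)/(-8 + 8*16³) = (2 + 34*(1/174))/(-8 + 8*4096) = (2 + 17/87)/(-8 + 32768) = (191/87)/32760 = (191/87)*(1/32760) = 191/2850120 ≈ 6.7015e-5)
(23966 - 21008) + b = (23966 - 21008) + 191/2850120 = 2958 + 191/2850120 = 8430655151/2850120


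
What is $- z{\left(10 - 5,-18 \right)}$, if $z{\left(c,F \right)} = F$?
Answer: $18$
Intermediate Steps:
$- z{\left(10 - 5,-18 \right)} = \left(-1\right) \left(-18\right) = 18$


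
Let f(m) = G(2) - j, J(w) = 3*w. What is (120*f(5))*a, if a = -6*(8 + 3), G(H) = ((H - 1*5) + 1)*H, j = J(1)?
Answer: 55440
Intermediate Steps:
j = 3 (j = 3*1 = 3)
G(H) = H*(-4 + H) (G(H) = ((H - 5) + 1)*H = ((-5 + H) + 1)*H = (-4 + H)*H = H*(-4 + H))
f(m) = -7 (f(m) = 2*(-4 + 2) - 1*3 = 2*(-2) - 3 = -4 - 3 = -7)
a = -66 (a = -6*11 = -66)
(120*f(5))*a = (120*(-7))*(-66) = -840*(-66) = 55440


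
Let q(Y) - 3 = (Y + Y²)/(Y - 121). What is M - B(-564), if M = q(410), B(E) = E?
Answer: 332373/289 ≈ 1150.1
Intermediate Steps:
q(Y) = 3 + (Y + Y²)/(-121 + Y) (q(Y) = 3 + (Y + Y²)/(Y - 121) = 3 + (Y + Y²)/(-121 + Y))
M = 169377/289 (M = (-363 + 410² + 4*410)/(-121 + 410) = (-363 + 168100 + 1640)/289 = (1/289)*169377 = 169377/289 ≈ 586.08)
M - B(-564) = 169377/289 - 1*(-564) = 169377/289 + 564 = 332373/289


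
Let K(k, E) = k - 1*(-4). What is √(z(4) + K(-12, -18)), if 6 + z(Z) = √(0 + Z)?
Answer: 2*I*√3 ≈ 3.4641*I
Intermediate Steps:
K(k, E) = 4 + k (K(k, E) = k + 4 = 4 + k)
z(Z) = -6 + √Z (z(Z) = -6 + √(0 + Z) = -6 + √Z)
√(z(4) + K(-12, -18)) = √((-6 + √4) + (4 - 12)) = √((-6 + 2) - 8) = √(-4 - 8) = √(-12) = 2*I*√3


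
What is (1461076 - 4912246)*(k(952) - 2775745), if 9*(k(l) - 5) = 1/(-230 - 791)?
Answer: 29342163537345790/3063 ≈ 9.5796e+12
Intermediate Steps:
k(l) = 45944/9189 (k(l) = 5 + 1/(9*(-230 - 791)) = 5 + (1/9)/(-1021) = 5 + (1/9)*(-1/1021) = 5 - 1/9189 = 45944/9189)
(1461076 - 4912246)*(k(952) - 2775745) = (1461076 - 4912246)*(45944/9189 - 2775745) = -3451170*(-25506274861/9189) = 29342163537345790/3063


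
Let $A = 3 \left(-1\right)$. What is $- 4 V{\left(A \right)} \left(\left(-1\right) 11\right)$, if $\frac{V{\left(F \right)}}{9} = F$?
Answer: $-1188$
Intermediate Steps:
$A = -3$
$V{\left(F \right)} = 9 F$
$- 4 V{\left(A \right)} \left(\left(-1\right) 11\right) = - 4 \cdot 9 \left(-3\right) \left(\left(-1\right) 11\right) = \left(-4\right) \left(-27\right) \left(-11\right) = 108 \left(-11\right) = -1188$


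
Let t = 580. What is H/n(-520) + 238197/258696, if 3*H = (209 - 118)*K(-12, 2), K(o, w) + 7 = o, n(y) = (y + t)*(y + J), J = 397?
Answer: 158915749/159098040 ≈ 0.99885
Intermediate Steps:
n(y) = (397 + y)*(580 + y) (n(y) = (y + 580)*(y + 397) = (580 + y)*(397 + y) = (397 + y)*(580 + y))
K(o, w) = -7 + o
H = -1729/3 (H = ((209 - 118)*(-7 - 12))/3 = (91*(-19))/3 = (⅓)*(-1729) = -1729/3 ≈ -576.33)
H/n(-520) + 238197/258696 = -1729/(3*(230260 + (-520)² + 977*(-520))) + 238197/258696 = -1729/(3*(230260 + 270400 - 508040)) + 238197*(1/258696) = -1729/3/(-7380) + 79399/86232 = -1729/3*(-1/7380) + 79399/86232 = 1729/22140 + 79399/86232 = 158915749/159098040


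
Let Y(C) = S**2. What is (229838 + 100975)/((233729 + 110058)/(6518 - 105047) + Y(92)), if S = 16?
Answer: 32594674077/24879637 ≈ 1310.1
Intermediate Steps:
Y(C) = 256 (Y(C) = 16**2 = 256)
(229838 + 100975)/((233729 + 110058)/(6518 - 105047) + Y(92)) = (229838 + 100975)/((233729 + 110058)/(6518 - 105047) + 256) = 330813/(343787/(-98529) + 256) = 330813/(343787*(-1/98529) + 256) = 330813/(-343787/98529 + 256) = 330813/(24879637/98529) = 330813*(98529/24879637) = 32594674077/24879637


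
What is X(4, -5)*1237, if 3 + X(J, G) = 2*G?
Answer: -16081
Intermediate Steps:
X(J, G) = -3 + 2*G
X(4, -5)*1237 = (-3 + 2*(-5))*1237 = (-3 - 10)*1237 = -13*1237 = -16081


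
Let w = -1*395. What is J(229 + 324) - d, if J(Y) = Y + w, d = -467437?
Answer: 467595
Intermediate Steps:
w = -395
J(Y) = -395 + Y (J(Y) = Y - 395 = -395 + Y)
J(229 + 324) - d = (-395 + (229 + 324)) - 1*(-467437) = (-395 + 553) + 467437 = 158 + 467437 = 467595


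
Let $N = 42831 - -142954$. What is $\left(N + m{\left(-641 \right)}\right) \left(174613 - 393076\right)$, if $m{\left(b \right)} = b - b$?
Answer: $-40587148455$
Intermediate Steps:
$m{\left(b \right)} = 0$
$N = 185785$ ($N = 42831 + 142954 = 185785$)
$\left(N + m{\left(-641 \right)}\right) \left(174613 - 393076\right) = \left(185785 + 0\right) \left(174613 - 393076\right) = 185785 \left(-218463\right) = -40587148455$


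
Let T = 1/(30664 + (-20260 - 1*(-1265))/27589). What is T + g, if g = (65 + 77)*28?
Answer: 3363577149165/845970101 ≈ 3976.0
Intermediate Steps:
g = 3976 (g = 142*28 = 3976)
T = 27589/845970101 (T = 1/(30664 + (-20260 + 1265)*(1/27589)) = 1/(30664 - 18995*1/27589) = 1/(30664 - 18995/27589) = 1/(845970101/27589) = 27589/845970101 ≈ 3.2612e-5)
T + g = 27589/845970101 + 3976 = 3363577149165/845970101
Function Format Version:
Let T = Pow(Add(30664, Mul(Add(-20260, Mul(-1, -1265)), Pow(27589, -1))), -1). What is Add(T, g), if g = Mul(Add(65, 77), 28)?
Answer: Rational(3363577149165, 845970101) ≈ 3976.0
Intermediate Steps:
g = 3976 (g = Mul(142, 28) = 3976)
T = Rational(27589, 845970101) (T = Pow(Add(30664, Mul(Add(-20260, 1265), Rational(1, 27589))), -1) = Pow(Add(30664, Mul(-18995, Rational(1, 27589))), -1) = Pow(Add(30664, Rational(-18995, 27589)), -1) = Pow(Rational(845970101, 27589), -1) = Rational(27589, 845970101) ≈ 3.2612e-5)
Add(T, g) = Add(Rational(27589, 845970101), 3976) = Rational(3363577149165, 845970101)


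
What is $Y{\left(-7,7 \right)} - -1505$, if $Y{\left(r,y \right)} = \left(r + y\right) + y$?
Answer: $1512$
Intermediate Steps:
$Y{\left(r,y \right)} = r + 2 y$
$Y{\left(-7,7 \right)} - -1505 = \left(-7 + 2 \cdot 7\right) - -1505 = \left(-7 + 14\right) + 1505 = 7 + 1505 = 1512$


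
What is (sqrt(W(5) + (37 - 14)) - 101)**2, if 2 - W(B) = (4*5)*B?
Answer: 10126 - 1010*I*sqrt(3) ≈ 10126.0 - 1749.4*I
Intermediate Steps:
W(B) = 2 - 20*B (W(B) = 2 - 4*5*B = 2 - 20*B)
(sqrt(W(5) + (37 - 14)) - 101)**2 = (sqrt((2 - 20*5) + (37 - 14)) - 101)**2 = (sqrt((2 - 100) + 23) - 101)**2 = (sqrt(-98 + 23) - 101)**2 = (sqrt(-75) - 101)**2 = (5*I*sqrt(3) - 101)**2 = (-101 + 5*I*sqrt(3))**2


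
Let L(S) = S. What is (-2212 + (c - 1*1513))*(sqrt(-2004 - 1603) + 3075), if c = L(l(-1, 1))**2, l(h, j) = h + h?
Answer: -11442075 - 3721*I*sqrt(3607) ≈ -1.1442e+7 - 2.2348e+5*I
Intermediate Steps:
l(h, j) = 2*h
c = 4 (c = (2*(-1))**2 = (-2)**2 = 4)
(-2212 + (c - 1*1513))*(sqrt(-2004 - 1603) + 3075) = (-2212 + (4 - 1*1513))*(sqrt(-2004 - 1603) + 3075) = (-2212 + (4 - 1513))*(sqrt(-3607) + 3075) = (-2212 - 1509)*(I*sqrt(3607) + 3075) = -3721*(3075 + I*sqrt(3607)) = -11442075 - 3721*I*sqrt(3607)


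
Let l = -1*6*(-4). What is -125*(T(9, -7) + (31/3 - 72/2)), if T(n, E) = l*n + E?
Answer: -68750/3 ≈ -22917.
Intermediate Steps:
l = 24 (l = -6*(-4) = 24)
T(n, E) = E + 24*n (T(n, E) = 24*n + E = E + 24*n)
-125*(T(9, -7) + (31/3 - 72/2)) = -125*((-7 + 24*9) + (31/3 - 72/2)) = -125*((-7 + 216) + (31*(⅓) - 72*½)) = -125*(209 + (31/3 - 36)) = -125*(209 - 77/3) = -125*550/3 = -68750/3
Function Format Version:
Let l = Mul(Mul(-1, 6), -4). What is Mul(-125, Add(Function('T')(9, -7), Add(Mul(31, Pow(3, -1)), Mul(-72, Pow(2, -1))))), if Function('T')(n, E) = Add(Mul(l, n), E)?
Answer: Rational(-68750, 3) ≈ -22917.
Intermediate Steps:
l = 24 (l = Mul(-6, -4) = 24)
Function('T')(n, E) = Add(E, Mul(24, n)) (Function('T')(n, E) = Add(Mul(24, n), E) = Add(E, Mul(24, n)))
Mul(-125, Add(Function('T')(9, -7), Add(Mul(31, Pow(3, -1)), Mul(-72, Pow(2, -1))))) = Mul(-125, Add(Add(-7, Mul(24, 9)), Add(Mul(31, Pow(3, -1)), Mul(-72, Pow(2, -1))))) = Mul(-125, Add(Add(-7, 216), Add(Mul(31, Rational(1, 3)), Mul(-72, Rational(1, 2))))) = Mul(-125, Add(209, Add(Rational(31, 3), -36))) = Mul(-125, Add(209, Rational(-77, 3))) = Mul(-125, Rational(550, 3)) = Rational(-68750, 3)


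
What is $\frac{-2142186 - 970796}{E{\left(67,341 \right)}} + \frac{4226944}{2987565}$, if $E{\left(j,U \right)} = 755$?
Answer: $- \frac{1859408945222}{451122315} \approx -4121.7$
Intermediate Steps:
$\frac{-2142186 - 970796}{E{\left(67,341 \right)}} + \frac{4226944}{2987565} = \frac{-2142186 - 970796}{755} + \frac{4226944}{2987565} = \left(-2142186 - 970796\right) \frac{1}{755} + 4226944 \cdot \frac{1}{2987565} = \left(-3112982\right) \frac{1}{755} + \frac{4226944}{2987565} = - \frac{3112982}{755} + \frac{4226944}{2987565} = - \frac{1859408945222}{451122315}$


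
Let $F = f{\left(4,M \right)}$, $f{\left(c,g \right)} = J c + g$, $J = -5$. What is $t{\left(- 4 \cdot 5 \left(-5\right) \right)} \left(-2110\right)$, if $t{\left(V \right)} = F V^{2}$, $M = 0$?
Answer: $422000000$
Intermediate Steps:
$f{\left(c,g \right)} = g - 5 c$ ($f{\left(c,g \right)} = - 5 c + g = g - 5 c$)
$F = -20$ ($F = 0 - 20 = -20$)
$t{\left(V \right)} = - 20 V^{2}$
$t{\left(- 4 \cdot 5 \left(-5\right) \right)} \left(-2110\right) = - 20 \left(- 4 \cdot 5 \left(-5\right)\right)^{2} \left(-2110\right) = - 20 \left(\left(-4\right) \left(-25\right)\right)^{2} \left(-2110\right) = - 20 \cdot 100^{2} \left(-2110\right) = \left(-20\right) 10000 \left(-2110\right) = \left(-200000\right) \left(-2110\right) = 422000000$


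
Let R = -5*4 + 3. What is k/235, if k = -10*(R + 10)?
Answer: 14/47 ≈ 0.29787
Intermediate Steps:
R = -17 (R = -20 + 3 = -17)
k = 70 (k = -10*(-17 + 10) = -10*(-7) = 70)
k/235 = 70/235 = 70*(1/235) = 14/47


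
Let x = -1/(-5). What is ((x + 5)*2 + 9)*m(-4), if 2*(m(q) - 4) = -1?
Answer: 679/10 ≈ 67.900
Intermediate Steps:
x = ⅕ (x = -1*(-⅕) = ⅕ ≈ 0.20000)
m(q) = 7/2 (m(q) = 4 + (½)*(-1) = 4 - ½ = 7/2)
((x + 5)*2 + 9)*m(-4) = ((⅕ + 5)*2 + 9)*(7/2) = ((26/5)*2 + 9)*(7/2) = (52/5 + 9)*(7/2) = (97/5)*(7/2) = 679/10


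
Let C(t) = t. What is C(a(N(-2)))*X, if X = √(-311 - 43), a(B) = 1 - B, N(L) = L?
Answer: 3*I*√354 ≈ 56.445*I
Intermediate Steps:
X = I*√354 (X = √(-354) = I*√354 ≈ 18.815*I)
C(a(N(-2)))*X = (1 - 1*(-2))*(I*√354) = (1 + 2)*(I*√354) = 3*(I*√354) = 3*I*√354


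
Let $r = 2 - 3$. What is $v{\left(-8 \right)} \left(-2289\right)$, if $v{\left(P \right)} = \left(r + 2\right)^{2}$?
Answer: $-2289$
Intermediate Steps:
$r = -1$ ($r = 2 - 3 = -1$)
$v{\left(P \right)} = 1$ ($v{\left(P \right)} = \left(-1 + 2\right)^{2} = 1^{2} = 1$)
$v{\left(-8 \right)} \left(-2289\right) = 1 \left(-2289\right) = -2289$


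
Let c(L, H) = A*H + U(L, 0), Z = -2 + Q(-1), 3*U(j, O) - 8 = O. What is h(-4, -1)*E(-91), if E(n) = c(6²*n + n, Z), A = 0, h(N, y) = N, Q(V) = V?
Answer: -32/3 ≈ -10.667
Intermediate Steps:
U(j, O) = 8/3 + O/3
Z = -3 (Z = -2 - 1 = -3)
c(L, H) = 8/3 (c(L, H) = 0*H + (8/3 + (⅓)*0) = 0 + (8/3 + 0) = 0 + 8/3 = 8/3)
E(n) = 8/3
h(-4, -1)*E(-91) = -4*8/3 = -32/3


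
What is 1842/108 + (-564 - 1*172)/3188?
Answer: 241367/14346 ≈ 16.825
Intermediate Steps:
1842/108 + (-564 - 1*172)/3188 = 1842*(1/108) + (-564 - 172)*(1/3188) = 307/18 - 736*1/3188 = 307/18 - 184/797 = 241367/14346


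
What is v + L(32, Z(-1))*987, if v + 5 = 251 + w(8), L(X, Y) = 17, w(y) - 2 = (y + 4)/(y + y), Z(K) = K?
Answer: 68111/4 ≈ 17028.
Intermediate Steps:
w(y) = 2 + (4 + y)/(2*y) (w(y) = 2 + (y + 4)/(y + y) = 2 + (4 + y)/((2*y)) = 2 + (4 + y)*(1/(2*y)) = 2 + (4 + y)/(2*y))
v = 995/4 (v = -5 + (251 + (5/2 + 2/8)) = -5 + (251 + (5/2 + 2*(⅛))) = -5 + (251 + (5/2 + ¼)) = -5 + (251 + 11/4) = -5 + 1015/4 = 995/4 ≈ 248.75)
v + L(32, Z(-1))*987 = 995/4 + 17*987 = 995/4 + 16779 = 68111/4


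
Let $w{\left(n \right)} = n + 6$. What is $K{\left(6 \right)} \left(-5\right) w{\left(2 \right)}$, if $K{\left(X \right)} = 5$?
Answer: $-200$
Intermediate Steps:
$w{\left(n \right)} = 6 + n$
$K{\left(6 \right)} \left(-5\right) w{\left(2 \right)} = 5 \left(-5\right) \left(6 + 2\right) = \left(-25\right) 8 = -200$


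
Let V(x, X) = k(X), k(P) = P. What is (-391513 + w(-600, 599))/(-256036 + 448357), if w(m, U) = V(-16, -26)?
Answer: -130513/64107 ≈ -2.0359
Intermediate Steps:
V(x, X) = X
w(m, U) = -26
(-391513 + w(-600, 599))/(-256036 + 448357) = (-391513 - 26)/(-256036 + 448357) = -391539/192321 = -391539*1/192321 = -130513/64107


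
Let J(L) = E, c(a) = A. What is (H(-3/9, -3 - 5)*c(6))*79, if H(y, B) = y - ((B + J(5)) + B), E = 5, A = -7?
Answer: -17696/3 ≈ -5898.7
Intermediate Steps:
c(a) = -7
J(L) = 5
H(y, B) = -5 + y - 2*B (H(y, B) = y - ((B + 5) + B) = y - ((5 + B) + B) = y - (5 + 2*B) = y + (-5 - 2*B) = -5 + y - 2*B)
(H(-3/9, -3 - 5)*c(6))*79 = ((-5 - 3/9 - 2*(-3 - 5))*(-7))*79 = ((-5 - 3*⅑ - 2*(-8))*(-7))*79 = ((-5 - ⅓ + 16)*(-7))*79 = ((32/3)*(-7))*79 = -224/3*79 = -17696/3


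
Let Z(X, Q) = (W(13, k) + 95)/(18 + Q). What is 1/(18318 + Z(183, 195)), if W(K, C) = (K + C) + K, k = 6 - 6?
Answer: 213/3901855 ≈ 5.4589e-5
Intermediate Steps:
k = 0
W(K, C) = C + 2*K (W(K, C) = (C + K) + K = C + 2*K)
Z(X, Q) = 121/(18 + Q) (Z(X, Q) = ((0 + 2*13) + 95)/(18 + Q) = ((0 + 26) + 95)/(18 + Q) = (26 + 95)/(18 + Q) = 121/(18 + Q))
1/(18318 + Z(183, 195)) = 1/(18318 + 121/(18 + 195)) = 1/(18318 + 121/213) = 1/(3901855/213) = 213/3901855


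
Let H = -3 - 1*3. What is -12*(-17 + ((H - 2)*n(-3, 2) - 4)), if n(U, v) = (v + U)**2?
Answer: 348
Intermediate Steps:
n(U, v) = (U + v)**2
H = -6 (H = -3 - 3 = -6)
-12*(-17 + ((H - 2)*n(-3, 2) - 4)) = -12*(-17 + ((-6 - 2)*(-3 + 2)**2 - 4)) = -12*(-17 + (-8*(-1)**2 - 4)) = -12*(-17 + (-8*1 - 4)) = -12*(-17 + (-8 - 4)) = -12*(-17 - 12) = -12*(-29) = 348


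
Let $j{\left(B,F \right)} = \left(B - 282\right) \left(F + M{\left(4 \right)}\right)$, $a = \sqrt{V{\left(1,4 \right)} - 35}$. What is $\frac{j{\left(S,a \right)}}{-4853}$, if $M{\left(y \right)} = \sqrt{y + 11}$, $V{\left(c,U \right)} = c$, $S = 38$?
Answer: $\frac{244 \sqrt{15}}{4853} + \frac{244 i \sqrt{34}}{4853} \approx 0.19473 + 0.29317 i$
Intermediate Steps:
$M{\left(y \right)} = \sqrt{11 + y}$
$a = i \sqrt{34}$ ($a = \sqrt{1 - 35} = \sqrt{-34} = i \sqrt{34} \approx 5.8309 i$)
$j{\left(B,F \right)} = \left(-282 + B\right) \left(F + \sqrt{15}\right)$ ($j{\left(B,F \right)} = \left(B - 282\right) \left(F + \sqrt{11 + 4}\right) = \left(-282 + B\right) \left(F + \sqrt{15}\right)$)
$\frac{j{\left(S,a \right)}}{-4853} = \frac{- 282 i \sqrt{34} - 282 \sqrt{15} + 38 i \sqrt{34} + 38 \sqrt{15}}{-4853} = \left(- 282 i \sqrt{34} - 282 \sqrt{15} + 38 i \sqrt{34} + 38 \sqrt{15}\right) \left(- \frac{1}{4853}\right) = \left(- 244 \sqrt{15} - 244 i \sqrt{34}\right) \left(- \frac{1}{4853}\right) = \frac{244 \sqrt{15}}{4853} + \frac{244 i \sqrt{34}}{4853}$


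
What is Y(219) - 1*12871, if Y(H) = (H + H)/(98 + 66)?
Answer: -1055203/82 ≈ -12868.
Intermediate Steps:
Y(H) = H/82 (Y(H) = (2*H)/164 = (2*H)*(1/164) = H/82)
Y(219) - 1*12871 = (1/82)*219 - 1*12871 = 219/82 - 12871 = -1055203/82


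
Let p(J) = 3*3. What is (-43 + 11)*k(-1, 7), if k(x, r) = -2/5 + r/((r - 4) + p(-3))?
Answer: -88/15 ≈ -5.8667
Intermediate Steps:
p(J) = 9
k(x, r) = -2/5 + r/(5 + r) (k(x, r) = -2/5 + r/((r - 4) + 9) = -2*1/5 + r/((-4 + r) + 9) = -2/5 + r/(5 + r))
(-43 + 11)*k(-1, 7) = (-43 + 11)*((-10 + 3*7)/(5*(5 + 7))) = -32*(-10 + 21)/(5*12) = -32*11/(5*12) = -32*11/60 = -88/15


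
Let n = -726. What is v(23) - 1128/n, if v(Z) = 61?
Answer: 7569/121 ≈ 62.554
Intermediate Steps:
v(23) - 1128/n = 61 - 1128/(-726) = 61 - 1128*(-1/726) = 61 + 188/121 = 7569/121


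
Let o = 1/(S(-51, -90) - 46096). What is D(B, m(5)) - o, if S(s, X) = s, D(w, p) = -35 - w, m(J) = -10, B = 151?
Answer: -8583341/46147 ≈ -186.00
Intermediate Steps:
o = -1/46147 (o = 1/(-51 - 46096) = 1/(-46147) = -1/46147 ≈ -2.1670e-5)
D(B, m(5)) - o = (-35 - 1*151) - 1*(-1/46147) = (-35 - 151) + 1/46147 = -186 + 1/46147 = -8583341/46147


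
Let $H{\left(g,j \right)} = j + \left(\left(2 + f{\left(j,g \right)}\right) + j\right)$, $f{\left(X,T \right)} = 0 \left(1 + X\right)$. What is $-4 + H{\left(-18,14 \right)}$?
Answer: $26$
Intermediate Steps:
$f{\left(X,T \right)} = 0$
$H{\left(g,j \right)} = 2 + 2 j$ ($H{\left(g,j \right)} = j + \left(\left(2 + 0\right) + j\right) = j + \left(2 + j\right) = 2 + 2 j$)
$-4 + H{\left(-18,14 \right)} = -4 + \left(2 + 2 \cdot 14\right) = -4 + \left(2 + 28\right) = -4 + 30 = 26$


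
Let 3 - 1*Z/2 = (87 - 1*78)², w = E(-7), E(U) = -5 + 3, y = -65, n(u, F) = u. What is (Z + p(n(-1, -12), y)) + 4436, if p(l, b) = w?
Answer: 4278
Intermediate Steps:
E(U) = -2
w = -2
p(l, b) = -2
Z = -156 (Z = 6 - 2*(87 - 1*78)² = 6 - 2*(87 - 78)² = 6 - 2*9² = 6 - 2*81 = 6 - 162 = -156)
(Z + p(n(-1, -12), y)) + 4436 = (-156 - 2) + 4436 = -158 + 4436 = 4278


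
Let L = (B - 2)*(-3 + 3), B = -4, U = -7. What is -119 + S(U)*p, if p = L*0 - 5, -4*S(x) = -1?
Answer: -481/4 ≈ -120.25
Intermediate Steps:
S(x) = 1/4 (S(x) = -1/4*(-1) = 1/4)
L = 0 (L = (-4 - 2)*(-3 + 3) = -6*0 = 0)
p = -5 (p = 0*0 - 5 = 0 - 5 = -5)
-119 + S(U)*p = -119 + (1/4)*(-5) = -119 - 5/4 = -481/4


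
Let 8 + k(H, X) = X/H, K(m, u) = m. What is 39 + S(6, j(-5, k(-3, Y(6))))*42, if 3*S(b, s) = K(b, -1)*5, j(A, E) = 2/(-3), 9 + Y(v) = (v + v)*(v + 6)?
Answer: 459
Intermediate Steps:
Y(v) = -9 + 2*v*(6 + v) (Y(v) = -9 + (v + v)*(v + 6) = -9 + (2*v)*(6 + v) = -9 + 2*v*(6 + v))
k(H, X) = -8 + X/H
j(A, E) = -2/3 (j(A, E) = 2*(-1/3) = -2/3)
S(b, s) = 5*b/3 (S(b, s) = (b*5)/3 = (5*b)/3 = 5*b/3)
39 + S(6, j(-5, k(-3, Y(6))))*42 = 39 + ((5/3)*6)*42 = 39 + 10*42 = 39 + 420 = 459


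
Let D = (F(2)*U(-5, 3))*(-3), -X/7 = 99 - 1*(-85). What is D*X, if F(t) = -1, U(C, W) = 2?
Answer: -7728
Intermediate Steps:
X = -1288 (X = -7*(99 - 1*(-85)) = -7*(99 + 85) = -7*184 = -1288)
D = 6 (D = -1*2*(-3) = -2*(-3) = 6)
D*X = 6*(-1288) = -7728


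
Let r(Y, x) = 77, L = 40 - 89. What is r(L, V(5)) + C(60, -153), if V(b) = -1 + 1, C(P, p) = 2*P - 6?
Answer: 191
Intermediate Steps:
C(P, p) = -6 + 2*P
V(b) = 0
L = -49
r(L, V(5)) + C(60, -153) = 77 + (-6 + 2*60) = 77 + (-6 + 120) = 77 + 114 = 191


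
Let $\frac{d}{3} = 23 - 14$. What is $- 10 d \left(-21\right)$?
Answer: $5670$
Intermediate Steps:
$d = 27$ ($d = 3 \left(23 - 14\right) = 3 \cdot 9 = 27$)
$- 10 d \left(-21\right) = \left(-10\right) 27 \left(-21\right) = \left(-270\right) \left(-21\right) = 5670$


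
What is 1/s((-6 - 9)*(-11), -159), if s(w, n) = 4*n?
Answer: -1/636 ≈ -0.0015723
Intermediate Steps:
1/s((-6 - 9)*(-11), -159) = 1/(4*(-159)) = 1/(-636) = -1/636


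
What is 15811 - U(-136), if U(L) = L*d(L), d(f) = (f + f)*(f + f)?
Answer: 10077635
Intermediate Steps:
d(f) = 4*f² (d(f) = (2*f)*(2*f) = 4*f²)
U(L) = 4*L³ (U(L) = L*(4*L²) = 4*L³)
15811 - U(-136) = 15811 - 4*(-136)³ = 15811 - 4*(-2515456) = 15811 - 1*(-10061824) = 15811 + 10061824 = 10077635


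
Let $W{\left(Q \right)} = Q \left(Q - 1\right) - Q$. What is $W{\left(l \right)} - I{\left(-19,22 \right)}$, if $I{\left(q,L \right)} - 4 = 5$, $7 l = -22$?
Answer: $\frac{351}{49} \approx 7.1633$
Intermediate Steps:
$l = - \frac{22}{7}$ ($l = \frac{1}{7} \left(-22\right) = - \frac{22}{7} \approx -3.1429$)
$I{\left(q,L \right)} = 9$ ($I{\left(q,L \right)} = 4 + 5 = 9$)
$W{\left(Q \right)} = - Q + Q \left(-1 + Q\right)$ ($W{\left(Q \right)} = Q \left(-1 + Q\right) - Q = - Q + Q \left(-1 + Q\right)$)
$W{\left(l \right)} - I{\left(-19,22 \right)} = - \frac{22 \left(-2 - \frac{22}{7}\right)}{7} - 9 = \left(- \frac{22}{7}\right) \left(- \frac{36}{7}\right) - 9 = \frac{792}{49} - 9 = \frac{351}{49}$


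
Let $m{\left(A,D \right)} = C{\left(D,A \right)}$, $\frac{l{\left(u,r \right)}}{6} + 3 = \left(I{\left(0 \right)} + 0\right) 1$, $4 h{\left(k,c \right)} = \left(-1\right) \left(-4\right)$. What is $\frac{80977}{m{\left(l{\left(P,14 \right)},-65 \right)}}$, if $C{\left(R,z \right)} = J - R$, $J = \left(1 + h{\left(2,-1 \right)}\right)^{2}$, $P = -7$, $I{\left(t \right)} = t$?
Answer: $\frac{80977}{69} \approx 1173.6$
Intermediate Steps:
$h{\left(k,c \right)} = 1$ ($h{\left(k,c \right)} = \frac{\left(-1\right) \left(-4\right)}{4} = \frac{1}{4} \cdot 4 = 1$)
$J = 4$ ($J = \left(1 + 1\right)^{2} = 2^{2} = 4$)
$C{\left(R,z \right)} = 4 - R$
$l{\left(u,r \right)} = -18$ ($l{\left(u,r \right)} = -18 + 6 \left(0 + 0\right) 1 = -18 + 6 \cdot 0 \cdot 1 = -18 + 6 \cdot 0 = -18 + 0 = -18$)
$m{\left(A,D \right)} = 4 - D$
$\frac{80977}{m{\left(l{\left(P,14 \right)},-65 \right)}} = \frac{80977}{4 - -65} = \frac{80977}{4 + 65} = \frac{80977}{69}$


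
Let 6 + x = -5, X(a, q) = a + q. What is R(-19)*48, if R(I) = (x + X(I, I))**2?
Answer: 115248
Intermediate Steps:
x = -11 (x = -6 - 5 = -11)
R(I) = (-11 + 2*I)**2 (R(I) = (-11 + (I + I))**2 = (-11 + 2*I)**2)
R(-19)*48 = (-11 + 2*(-19))**2*48 = (-11 - 38)**2*48 = (-49)**2*48 = 2401*48 = 115248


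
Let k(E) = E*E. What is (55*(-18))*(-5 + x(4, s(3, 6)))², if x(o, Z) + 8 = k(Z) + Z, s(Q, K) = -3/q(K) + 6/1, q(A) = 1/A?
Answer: -14019390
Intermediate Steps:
k(E) = E²
s(Q, K) = 6 - 3*K (s(Q, K) = -3*K + 6/1 = -3*K + 6*1 = -3*K + 6 = 6 - 3*K)
x(o, Z) = -8 + Z + Z² (x(o, Z) = -8 + (Z² + Z) = -8 + (Z + Z²) = -8 + Z + Z²)
(55*(-18))*(-5 + x(4, s(3, 6)))² = (55*(-18))*(-5 + (-8 + (6 - 3*6) + (6 - 3*6)²))² = -990*(-5 + (-8 + (6 - 18) + (6 - 18)²))² = -990*(-5 + (-8 - 12 + (-12)²))² = -990*(-5 + (-8 - 12 + 144))² = -990*(-5 + 124)² = -990*119² = -990*14161 = -14019390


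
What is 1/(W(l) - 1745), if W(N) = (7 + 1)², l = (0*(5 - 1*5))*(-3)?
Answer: -1/1681 ≈ -0.00059488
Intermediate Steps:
l = 0 (l = (0*(5 - 5))*(-3) = (0*0)*(-3) = 0*(-3) = 0)
W(N) = 64 (W(N) = 8² = 64)
1/(W(l) - 1745) = 1/(64 - 1745) = 1/(-1681) = -1/1681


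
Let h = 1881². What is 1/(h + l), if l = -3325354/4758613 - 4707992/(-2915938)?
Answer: 6937910236997/24547449775536464039 ≈ 2.8263e-7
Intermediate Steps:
l = 6353492921522/6937910236997 (l = -3325354*1/4758613 - 4707992*(-1/2915938) = -3325354/4758613 + 2353996/1457969 = 6353492921522/6937910236997 ≈ 0.91576)
h = 3538161
1/(h + l) = 1/(3538161 + 6353492921522/6937910236997) = 1/(24547449775536464039/6937910236997) = 6937910236997/24547449775536464039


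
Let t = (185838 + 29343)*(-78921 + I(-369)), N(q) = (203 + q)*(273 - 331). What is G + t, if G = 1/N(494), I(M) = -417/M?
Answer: -686516617240369/40426 ≈ -1.6982e+10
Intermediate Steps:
N(q) = -11774 - 58*q (N(q) = (203 + q)*(-58) = -11774 - 58*q)
G = -1/40426 (G = 1/(-11774 - 58*494) = 1/(-11774 - 28652) = 1/(-40426) = -1/40426 ≈ -2.4737e-5)
t = -696264317688/41 (t = (185838 + 29343)*(-78921 - 417/(-369)) = 215181*(-78921 - 417*(-1/369)) = 215181*(-78921 + 139/123) = 215181*(-9707144/123) = -696264317688/41 ≈ -1.6982e+10)
G + t = -1/40426 - 696264317688/41 = -686516617240369/40426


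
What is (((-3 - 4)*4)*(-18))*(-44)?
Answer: -22176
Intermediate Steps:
(((-3 - 4)*4)*(-18))*(-44) = (-7*4*(-18))*(-44) = -28*(-18)*(-44) = 504*(-44) = -22176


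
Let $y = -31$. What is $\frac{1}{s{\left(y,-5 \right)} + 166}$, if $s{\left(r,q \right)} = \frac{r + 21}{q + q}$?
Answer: $\frac{1}{167} \approx 0.005988$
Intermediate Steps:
$s{\left(r,q \right)} = \frac{21 + r}{2 q}$
$\frac{1}{s{\left(y,-5 \right)} + 166} = \frac{1}{\frac{21 - 31}{2 \left(-5\right)} + 166} = \frac{1}{\frac{1}{2} \left(- \frac{1}{5}\right) \left(-10\right) + 166} = \frac{1}{1 + 166} = \frac{1}{167}$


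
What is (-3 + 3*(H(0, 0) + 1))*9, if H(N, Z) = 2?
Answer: 54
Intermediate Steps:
(-3 + 3*(H(0, 0) + 1))*9 = (-3 + 3*(2 + 1))*9 = (-3 + 3*3)*9 = (-3 + 9)*9 = 6*9 = 54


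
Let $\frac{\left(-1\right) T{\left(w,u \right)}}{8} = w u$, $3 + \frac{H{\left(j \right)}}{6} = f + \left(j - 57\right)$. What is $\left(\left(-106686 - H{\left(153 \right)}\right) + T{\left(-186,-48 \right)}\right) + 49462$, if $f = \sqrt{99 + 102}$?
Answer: $-129206 - 6 \sqrt{201} \approx -1.2929 \cdot 10^{5}$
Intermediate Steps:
$f = \sqrt{201} \approx 14.177$
$H{\left(j \right)} = -360 + 6 j + 6 \sqrt{201}$ ($H{\left(j \right)} = -18 + 6 \left(\sqrt{201} + \left(j - 57\right)\right) = -18 + 6 \left(\sqrt{201} + \left(-57 + j\right)\right) = -18 + 6 \left(-57 + j + \sqrt{201}\right) = -18 + \left(-342 + 6 j + 6 \sqrt{201}\right) = -360 + 6 j + 6 \sqrt{201}$)
$T{\left(w,u \right)} = - 8 u w$ ($T{\left(w,u \right)} = - 8 w u = - 8 u w$)
$\left(\left(-106686 - H{\left(153 \right)}\right) + T{\left(-186,-48 \right)}\right) + 49462 = \left(\left(-106686 - \left(-360 + 6 \cdot 153 + 6 \sqrt{201}\right)\right) - \left(-384\right) \left(-186\right)\right) + 49462 = \left(\left(-106686 - \left(-360 + 918 + 6 \sqrt{201}\right)\right) - 71424\right) + 49462 = \left(\left(-106686 - \left(558 + 6 \sqrt{201}\right)\right) - 71424\right) + 49462 = \left(\left(-107244 - 6 \sqrt{201}\right) - 71424\right) + 49462 = \left(-178668 - 6 \sqrt{201}\right) + 49462 = -129206 - 6 \sqrt{201}$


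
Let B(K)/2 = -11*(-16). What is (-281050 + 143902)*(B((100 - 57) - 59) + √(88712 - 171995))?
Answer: -48276096 - 137148*I*√83283 ≈ -4.8276e+7 - 3.9579e+7*I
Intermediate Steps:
B(K) = 352 (B(K) = 2*(-11*(-16)) = 2*176 = 352)
(-281050 + 143902)*(B((100 - 57) - 59) + √(88712 - 171995)) = (-281050 + 143902)*(352 + √(88712 - 171995)) = -137148*(352 + √(-83283)) = -137148*(352 + I*√83283) = -48276096 - 137148*I*√83283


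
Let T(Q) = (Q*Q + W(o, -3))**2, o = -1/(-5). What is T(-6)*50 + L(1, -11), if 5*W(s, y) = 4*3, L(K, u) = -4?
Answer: 73724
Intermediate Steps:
o = 1/5 (o = -1*(-1/5) = 1/5 ≈ 0.20000)
W(s, y) = 12/5 (W(s, y) = (4*3)/5 = (1/5)*12 = 12/5)
T(Q) = (12/5 + Q**2)**2 (T(Q) = (Q*Q + 12/5)**2 = (Q**2 + 12/5)**2 = (12/5 + Q**2)**2)
T(-6)*50 + L(1, -11) = ((12 + 5*(-6)**2)**2/25)*50 - 4 = ((12 + 5*36)**2/25)*50 - 4 = ((12 + 180)**2/25)*50 - 4 = ((1/25)*192**2)*50 - 4 = ((1/25)*36864)*50 - 4 = (36864/25)*50 - 4 = 73728 - 4 = 73724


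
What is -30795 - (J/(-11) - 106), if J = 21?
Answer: -337558/11 ≈ -30687.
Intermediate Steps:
-30795 - (J/(-11) - 106) = -30795 - (21/(-11) - 106) = -30795 - (21*(-1/11) - 106) = -30795 - (-21/11 - 106) = -30795 - 1*(-1187/11) = -30795 + 1187/11 = -337558/11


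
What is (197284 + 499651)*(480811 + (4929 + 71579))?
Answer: 388415117265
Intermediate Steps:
(197284 + 499651)*(480811 + (4929 + 71579)) = 696935*(480811 + 76508) = 696935*557319 = 388415117265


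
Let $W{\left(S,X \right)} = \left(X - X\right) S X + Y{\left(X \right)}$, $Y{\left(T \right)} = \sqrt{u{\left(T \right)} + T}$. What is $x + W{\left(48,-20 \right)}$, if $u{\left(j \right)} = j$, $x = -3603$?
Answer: $-3603 + 2 i \sqrt{10} \approx -3603.0 + 6.3246 i$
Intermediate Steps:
$Y{\left(T \right)} = \sqrt{2} \sqrt{T}$ ($Y{\left(T \right)} = \sqrt{T + T} = \sqrt{2 T} = \sqrt{2} \sqrt{T}$)
$W{\left(S,X \right)} = \sqrt{2} \sqrt{X}$ ($W{\left(S,X \right)} = \left(X - X\right) S X + \sqrt{2} \sqrt{X} = 0 S X + \sqrt{2} \sqrt{X} = 0 X + \sqrt{2} \sqrt{X} = 0 + \sqrt{2} \sqrt{X} = \sqrt{2} \sqrt{X}$)
$x + W{\left(48,-20 \right)} = -3603 + \sqrt{2} \sqrt{-20} = -3603 + \sqrt{2} \cdot 2 i \sqrt{5} = -3603 + 2 i \sqrt{10}$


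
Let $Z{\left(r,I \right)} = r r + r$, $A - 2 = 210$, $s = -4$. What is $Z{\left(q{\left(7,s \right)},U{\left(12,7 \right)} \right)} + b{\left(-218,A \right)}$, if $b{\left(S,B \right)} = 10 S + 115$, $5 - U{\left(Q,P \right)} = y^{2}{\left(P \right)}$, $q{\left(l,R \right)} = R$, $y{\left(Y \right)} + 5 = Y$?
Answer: $-2053$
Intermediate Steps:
$y{\left(Y \right)} = -5 + Y$
$U{\left(Q,P \right)} = 5 - \left(-5 + P\right)^{2}$
$A = 212$ ($A = 2 + 210 = 212$)
$Z{\left(r,I \right)} = r + r^{2}$ ($Z{\left(r,I \right)} = r^{2} + r = r + r^{2}$)
$b{\left(S,B \right)} = 115 + 10 S$
$Z{\left(q{\left(7,s \right)},U{\left(12,7 \right)} \right)} + b{\left(-218,A \right)} = - 4 \left(1 - 4\right) + \left(115 + 10 \left(-218\right)\right) = \left(-4\right) \left(-3\right) + \left(115 - 2180\right) = 12 - 2065 = -2053$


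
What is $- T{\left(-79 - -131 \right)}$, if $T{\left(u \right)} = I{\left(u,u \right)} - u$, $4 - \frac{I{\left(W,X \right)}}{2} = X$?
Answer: $148$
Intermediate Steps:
$I{\left(W,X \right)} = 8 - 2 X$
$T{\left(u \right)} = 8 - 3 u$ ($T{\left(u \right)} = \left(8 - 2 u\right) - u = 8 - 3 u$)
$- T{\left(-79 - -131 \right)} = - (8 - 3 \left(-79 - -131\right)) = - (8 - 3 \left(-79 + 131\right)) = - (8 - 156) = \left(-1\right) \left(-148\right) = 148$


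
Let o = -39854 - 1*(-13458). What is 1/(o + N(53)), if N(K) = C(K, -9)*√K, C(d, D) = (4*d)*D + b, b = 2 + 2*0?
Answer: -6599/126052127 + 953*√53/252104254 ≈ -2.4831e-5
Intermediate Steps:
o = -26396 (o = -39854 + 13458 = -26396)
b = 2 (b = 2 + 0 = 2)
C(d, D) = 2 + 4*D*d (C(d, D) = (4*d)*D + 2 = 4*D*d + 2 = 2 + 4*D*d)
N(K) = √K*(2 - 36*K) (N(K) = (2 + 4*(-9)*K)*√K = (2 - 36*K)*√K = √K*(2 - 36*K))
1/(o + N(53)) = 1/(-26396 + √53*(2 - 36*53)) = 1/(-26396 + √53*(2 - 1908)) = 1/(-26396 + √53*(-1906)) = 1/(-26396 - 1906*√53)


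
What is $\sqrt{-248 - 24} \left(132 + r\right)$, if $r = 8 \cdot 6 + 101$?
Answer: $1124 i \sqrt{17} \approx 4634.4 i$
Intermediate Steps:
$r = 149$ ($r = 48 + 101 = 149$)
$\sqrt{-248 - 24} \left(132 + r\right) = \sqrt{-248 - 24} \left(132 + 149\right) = \sqrt{-272} \cdot 281 = 4 i \sqrt{17} \cdot 281 = 1124 i \sqrt{17}$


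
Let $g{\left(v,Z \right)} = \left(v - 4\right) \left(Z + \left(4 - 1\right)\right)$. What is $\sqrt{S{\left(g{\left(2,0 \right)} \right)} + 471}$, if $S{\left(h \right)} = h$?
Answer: $\sqrt{465} \approx 21.564$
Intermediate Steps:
$g{\left(v,Z \right)} = \left(-4 + v\right) \left(3 + Z\right)$ ($g{\left(v,Z \right)} = \left(-4 + v\right) \left(Z + 3\right) = \left(-4 + v\right) \left(3 + Z\right)$)
$\sqrt{S{\left(g{\left(2,0 \right)} \right)} + 471} = \sqrt{\left(-12 - 0 + 3 \cdot 2 + 0 \cdot 2\right) + 471} = \sqrt{\left(-12 + 0 + 6 + 0\right) + 471} = \sqrt{-6 + 471} = \sqrt{465}$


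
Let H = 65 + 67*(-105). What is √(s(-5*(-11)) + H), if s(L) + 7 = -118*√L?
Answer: √(-6977 - 118*√55) ≈ 88.612*I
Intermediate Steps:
s(L) = -7 - 118*√L
H = -6970 (H = 65 - 7035 = -6970)
√(s(-5*(-11)) + H) = √((-7 - 118*√55) - 6970) = √(-6977 - 118*√55)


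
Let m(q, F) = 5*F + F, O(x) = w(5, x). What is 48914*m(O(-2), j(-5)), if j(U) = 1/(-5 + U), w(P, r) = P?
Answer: -146742/5 ≈ -29348.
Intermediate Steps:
O(x) = 5
m(q, F) = 6*F
48914*m(O(-2), j(-5)) = 48914*(6/(-5 - 5)) = 48914*(6/(-10)) = 48914*(6*(-1/10)) = 48914*(-3/5) = -146742/5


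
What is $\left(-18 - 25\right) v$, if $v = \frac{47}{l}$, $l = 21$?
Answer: $- \frac{2021}{21} \approx -96.238$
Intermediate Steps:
$v = \frac{47}{21} \approx 2.2381$
$\left(-18 - 25\right) v = \left(-18 - 25\right) \frac{47}{21} = \left(-43\right) \frac{47}{21} = - \frac{2021}{21}$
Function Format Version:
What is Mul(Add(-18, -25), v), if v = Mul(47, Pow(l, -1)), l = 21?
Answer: Rational(-2021, 21) ≈ -96.238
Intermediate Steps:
v = Rational(47, 21) (v = Mul(47, Pow(21, -1)) = Mul(47, Rational(1, 21)) = Rational(47, 21) ≈ 2.2381)
Mul(Add(-18, -25), v) = Mul(Add(-18, -25), Rational(47, 21)) = Mul(-43, Rational(47, 21)) = Rational(-2021, 21)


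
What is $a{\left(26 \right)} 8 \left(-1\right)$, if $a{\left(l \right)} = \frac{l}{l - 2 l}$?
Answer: $8$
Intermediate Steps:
$a{\left(l \right)} = -1$ ($a{\left(l \right)} = \frac{l}{\left(-1\right) l} = l \left(- \frac{1}{l}\right) = -1$)
$a{\left(26 \right)} 8 \left(-1\right) = - 8 \left(-1\right) = \left(-1\right) \left(-8\right) = 8$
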